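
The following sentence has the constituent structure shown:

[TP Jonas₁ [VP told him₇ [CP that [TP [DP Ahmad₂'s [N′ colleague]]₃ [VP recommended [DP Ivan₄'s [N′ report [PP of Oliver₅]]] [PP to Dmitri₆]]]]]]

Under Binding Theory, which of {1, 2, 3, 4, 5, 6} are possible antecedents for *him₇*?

*him* is a pronoun, so Principle B applies: it must be free in its binding domain.
Binding domain of *him₇*: the matrix TP, whose subject is Jonas₁.
*Jonas₁* c-commands the pronoun within its binding domain → coindexation would violate Principle B.
*Ahmad₂*: the pronoun c-commands this R-expression → coindexation would violate Principle C on *Ahmad₂*.
*[Ahmad₂'s colleague]₃*: the pronoun c-commands this R-expression → coindexation would violate Principle C on *[Ahmad₂'s colleague]₃*.
*Ivan₄*: the pronoun c-commands this R-expression → coindexation would violate Principle C on *Ivan₄*.
*Oliver₅*: the pronoun c-commands this R-expression → coindexation would violate Principle C on *Oliver₅*.
*Dmitri₆*: the pronoun c-commands this R-expression → coindexation would violate Principle C on *Dmitri₆*.

none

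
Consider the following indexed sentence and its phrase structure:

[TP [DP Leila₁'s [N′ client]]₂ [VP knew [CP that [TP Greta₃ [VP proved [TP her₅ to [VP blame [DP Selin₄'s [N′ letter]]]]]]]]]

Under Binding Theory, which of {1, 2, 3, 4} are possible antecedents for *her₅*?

*her* is a pronoun, so Principle B applies: it must be free in its binding domain.
Binding domain of *her₅*: the embedded TP, whose subject is Greta₃.
*Leila₁* and the pronoun do not c-command one another → neither Principle B nor Principle C is at stake; coindexation permitted.
*[Leila₁'s client]₂* c-commands the pronoun but from outside its binding domain, and is not c-commanded by it → coindexation permitted.
*Greta₃* c-commands the pronoun within its binding domain → coindexation would violate Principle B.
*Selin₄*: the pronoun c-commands this R-expression → coindexation would violate Principle C on *Selin₄*.

{1, 2}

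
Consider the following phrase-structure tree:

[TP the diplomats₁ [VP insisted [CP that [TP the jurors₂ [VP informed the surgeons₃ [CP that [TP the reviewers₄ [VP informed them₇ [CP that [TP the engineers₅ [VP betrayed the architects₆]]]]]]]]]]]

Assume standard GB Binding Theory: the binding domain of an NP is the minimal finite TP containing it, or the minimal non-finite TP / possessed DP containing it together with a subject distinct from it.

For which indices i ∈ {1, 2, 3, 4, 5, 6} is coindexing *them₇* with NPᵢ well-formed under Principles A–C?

*them* is a pronoun, so Principle B applies: it must be free in its binding domain.
Binding domain of *them₇*: the embedded TP, whose subject is the reviewers₄.
*the diplomats₁* c-commands the pronoun but from outside its binding domain, and is not c-commanded by it → coindexation permitted.
*the jurors₂* c-commands the pronoun but from outside its binding domain, and is not c-commanded by it → coindexation permitted.
*the surgeons₃* c-commands the pronoun but from outside its binding domain, and is not c-commanded by it → coindexation permitted.
*the reviewers₄* c-commands the pronoun within its binding domain → coindexation would violate Principle B.
*the engineers₅*: the pronoun c-commands this R-expression → coindexation would violate Principle C on *the engineers₅*.
*the architects₆*: the pronoun c-commands this R-expression → coindexation would violate Principle C on *the architects₆*.

{1, 2, 3}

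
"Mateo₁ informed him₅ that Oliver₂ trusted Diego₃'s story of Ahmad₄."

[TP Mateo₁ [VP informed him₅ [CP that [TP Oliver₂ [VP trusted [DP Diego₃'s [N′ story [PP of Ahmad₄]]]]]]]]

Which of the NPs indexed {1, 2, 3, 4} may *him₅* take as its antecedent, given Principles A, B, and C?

*him* is a pronoun, so Principle B applies: it must be free in its binding domain.
Binding domain of *him₅*: the matrix TP, whose subject is Mateo₁.
*Mateo₁* c-commands the pronoun within its binding domain → coindexation would violate Principle B.
*Oliver₂*: the pronoun c-commands this R-expression → coindexation would violate Principle C on *Oliver₂*.
*Diego₃*: the pronoun c-commands this R-expression → coindexation would violate Principle C on *Diego₃*.
*Ahmad₄*: the pronoun c-commands this R-expression → coindexation would violate Principle C on *Ahmad₄*.

none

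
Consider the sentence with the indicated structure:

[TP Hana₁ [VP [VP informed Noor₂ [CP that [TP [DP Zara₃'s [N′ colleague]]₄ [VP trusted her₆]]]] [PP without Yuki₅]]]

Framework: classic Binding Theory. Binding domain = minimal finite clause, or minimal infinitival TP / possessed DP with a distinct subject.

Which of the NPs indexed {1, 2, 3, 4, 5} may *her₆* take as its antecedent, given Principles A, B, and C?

{1, 2, 3, 5}

*her* is a pronoun, so Principle B applies: it must be free in its binding domain.
Binding domain of *her₆*: the embedded TP, whose subject is [Zara₃'s colleague]₄.
*Hana₁* c-commands the pronoun but from outside its binding domain, and is not c-commanded by it → coindexation permitted.
*Noor₂* c-commands the pronoun but from outside its binding domain, and is not c-commanded by it → coindexation permitted.
*Zara₃* and the pronoun do not c-command one another → neither Principle B nor Principle C is at stake; coindexation permitted.
*[Zara₃'s colleague]₄* c-commands the pronoun within its binding domain → coindexation would violate Principle B.
*Yuki₅* and the pronoun do not c-command one another → neither Principle B nor Principle C is at stake; coindexation permitted.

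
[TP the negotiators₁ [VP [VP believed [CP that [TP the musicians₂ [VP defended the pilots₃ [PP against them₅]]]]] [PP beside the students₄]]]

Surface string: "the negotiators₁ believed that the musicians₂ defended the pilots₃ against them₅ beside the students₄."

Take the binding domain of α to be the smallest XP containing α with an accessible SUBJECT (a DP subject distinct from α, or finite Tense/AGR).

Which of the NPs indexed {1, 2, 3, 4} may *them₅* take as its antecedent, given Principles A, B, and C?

*them* is a pronoun, so Principle B applies: it must be free in its binding domain.
Binding domain of *them₅*: the embedded TP, whose subject is the musicians₂.
*the negotiators₁* c-commands the pronoun but from outside its binding domain, and is not c-commanded by it → coindexation permitted.
*the musicians₂* c-commands the pronoun within its binding domain → coindexation would violate Principle B.
*the pilots₃* c-commands the pronoun within its binding domain → coindexation would violate Principle B.
*the students₄* and the pronoun do not c-command one another → neither Principle B nor Principle C is at stake; coindexation permitted.

{1, 4}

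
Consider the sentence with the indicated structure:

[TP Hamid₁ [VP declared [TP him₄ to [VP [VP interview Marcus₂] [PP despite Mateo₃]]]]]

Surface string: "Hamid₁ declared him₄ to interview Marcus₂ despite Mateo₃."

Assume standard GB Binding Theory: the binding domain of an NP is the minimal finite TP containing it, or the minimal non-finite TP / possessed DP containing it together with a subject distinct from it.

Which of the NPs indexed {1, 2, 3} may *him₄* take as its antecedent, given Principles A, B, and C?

*him* is a pronoun, so Principle B applies: it must be free in its binding domain.
Binding domain of *him₄*: the matrix TP, whose subject is Hamid₁.
*Hamid₁* c-commands the pronoun within its binding domain → coindexation would violate Principle B.
*Marcus₂*: the pronoun c-commands this R-expression → coindexation would violate Principle C on *Marcus₂*.
*Mateo₃*: the pronoun c-commands this R-expression → coindexation would violate Principle C on *Mateo₃*.

none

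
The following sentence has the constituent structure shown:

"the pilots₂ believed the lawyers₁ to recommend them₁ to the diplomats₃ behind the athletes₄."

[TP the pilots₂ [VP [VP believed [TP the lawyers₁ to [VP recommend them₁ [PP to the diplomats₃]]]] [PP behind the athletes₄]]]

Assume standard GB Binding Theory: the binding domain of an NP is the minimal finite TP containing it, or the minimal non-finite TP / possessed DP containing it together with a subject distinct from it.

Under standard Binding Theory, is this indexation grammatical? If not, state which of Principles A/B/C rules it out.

The two coindexed NPs are *the lawyers₁* and *them₁*.
*them₁* is a pronoun. Its binding domain is the embedded TP, whose subject is the lawyers₁.
*the lawyers₁* c-commands it within that domain and carries the same index.
The pronoun is locally bound → Principle B violation.

Principle B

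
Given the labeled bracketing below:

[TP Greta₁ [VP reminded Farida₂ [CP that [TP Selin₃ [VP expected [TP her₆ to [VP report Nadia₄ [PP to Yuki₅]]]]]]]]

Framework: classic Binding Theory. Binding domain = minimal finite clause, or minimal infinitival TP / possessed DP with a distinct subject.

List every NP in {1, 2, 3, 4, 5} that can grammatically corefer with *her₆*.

{1, 2}

*her* is a pronoun, so Principle B applies: it must be free in its binding domain.
Binding domain of *her₆*: the embedded TP, whose subject is Selin₃.
*Greta₁* c-commands the pronoun but from outside its binding domain, and is not c-commanded by it → coindexation permitted.
*Farida₂* c-commands the pronoun but from outside its binding domain, and is not c-commanded by it → coindexation permitted.
*Selin₃* c-commands the pronoun within its binding domain → coindexation would violate Principle B.
*Nadia₄*: the pronoun c-commands this R-expression → coindexation would violate Principle C on *Nadia₄*.
*Yuki₅*: the pronoun c-commands this R-expression → coindexation would violate Principle C on *Yuki₅*.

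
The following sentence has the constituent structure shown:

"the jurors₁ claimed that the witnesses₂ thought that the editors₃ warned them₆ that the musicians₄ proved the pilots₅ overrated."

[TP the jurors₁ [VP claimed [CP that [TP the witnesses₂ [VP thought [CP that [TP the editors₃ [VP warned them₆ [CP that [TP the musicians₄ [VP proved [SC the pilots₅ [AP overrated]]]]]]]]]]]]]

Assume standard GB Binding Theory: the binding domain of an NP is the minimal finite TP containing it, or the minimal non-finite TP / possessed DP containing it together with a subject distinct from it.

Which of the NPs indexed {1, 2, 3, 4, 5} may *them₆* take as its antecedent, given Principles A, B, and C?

*them* is a pronoun, so Principle B applies: it must be free in its binding domain.
Binding domain of *them₆*: the embedded TP, whose subject is the editors₃.
*the jurors₁* c-commands the pronoun but from outside its binding domain, and is not c-commanded by it → coindexation permitted.
*the witnesses₂* c-commands the pronoun but from outside its binding domain, and is not c-commanded by it → coindexation permitted.
*the editors₃* c-commands the pronoun within its binding domain → coindexation would violate Principle B.
*the musicians₄*: the pronoun c-commands this R-expression → coindexation would violate Principle C on *the musicians₄*.
*the pilots₅*: the pronoun c-commands this R-expression → coindexation would violate Principle C on *the pilots₅*.

{1, 2}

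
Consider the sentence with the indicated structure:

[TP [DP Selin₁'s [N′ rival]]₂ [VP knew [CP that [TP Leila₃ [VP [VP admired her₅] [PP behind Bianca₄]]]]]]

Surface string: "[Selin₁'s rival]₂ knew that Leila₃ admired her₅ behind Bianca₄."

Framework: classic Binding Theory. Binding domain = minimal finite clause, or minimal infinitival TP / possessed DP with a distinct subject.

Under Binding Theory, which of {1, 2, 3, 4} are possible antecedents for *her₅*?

{1, 2, 4}

*her* is a pronoun, so Principle B applies: it must be free in its binding domain.
Binding domain of *her₅*: the embedded TP, whose subject is Leila₃.
*Selin₁* and the pronoun do not c-command one another → neither Principle B nor Principle C is at stake; coindexation permitted.
*[Selin₁'s rival]₂* c-commands the pronoun but from outside its binding domain, and is not c-commanded by it → coindexation permitted.
*Leila₃* c-commands the pronoun within its binding domain → coindexation would violate Principle B.
*Bianca₄* and the pronoun do not c-command one another → neither Principle B nor Principle C is at stake; coindexation permitted.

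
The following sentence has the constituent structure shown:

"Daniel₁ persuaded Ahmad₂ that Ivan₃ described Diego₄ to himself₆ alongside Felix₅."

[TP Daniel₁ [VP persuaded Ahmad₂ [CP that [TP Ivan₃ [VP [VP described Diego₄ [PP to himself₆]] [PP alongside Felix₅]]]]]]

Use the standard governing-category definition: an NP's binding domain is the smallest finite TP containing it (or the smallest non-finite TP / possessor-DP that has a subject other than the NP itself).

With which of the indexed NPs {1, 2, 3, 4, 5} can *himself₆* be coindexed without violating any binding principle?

*himself* is an anaphor, so Principle A applies: it must be bound in its binding domain.
Binding domain of *himself₆*: the embedded TP, whose subject is Ivan₃.
*Daniel₁* c-commands the anaphor but is outside its binding domain → cannot satisfy Principle A.
*Ahmad₂* c-commands the anaphor but is outside its binding domain → cannot satisfy Principle A.
*Ivan₃* c-commands the anaphor within its binding domain → licit binder.
*Diego₄* c-commands the anaphor within its binding domain → licit binder.
*Felix₅* does not c-command the anaphor → cannot bind it.

{3, 4}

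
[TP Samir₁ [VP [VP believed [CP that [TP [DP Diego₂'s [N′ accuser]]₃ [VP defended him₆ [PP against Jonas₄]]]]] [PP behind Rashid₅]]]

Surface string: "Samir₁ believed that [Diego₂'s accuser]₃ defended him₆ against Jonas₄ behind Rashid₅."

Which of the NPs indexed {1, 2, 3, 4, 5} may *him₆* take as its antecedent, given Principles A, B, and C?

*him* is a pronoun, so Principle B applies: it must be free in its binding domain.
Binding domain of *him₆*: the embedded TP, whose subject is [Diego₂'s accuser]₃.
*Samir₁* c-commands the pronoun but from outside its binding domain, and is not c-commanded by it → coindexation permitted.
*Diego₂* and the pronoun do not c-command one another → neither Principle B nor Principle C is at stake; coindexation permitted.
*[Diego₂'s accuser]₃* c-commands the pronoun within its binding domain → coindexation would violate Principle B.
*Jonas₄*: the pronoun c-commands this R-expression → coindexation would violate Principle C on *Jonas₄*.
*Rashid₅* and the pronoun do not c-command one another → neither Principle B nor Principle C is at stake; coindexation permitted.

{1, 2, 5}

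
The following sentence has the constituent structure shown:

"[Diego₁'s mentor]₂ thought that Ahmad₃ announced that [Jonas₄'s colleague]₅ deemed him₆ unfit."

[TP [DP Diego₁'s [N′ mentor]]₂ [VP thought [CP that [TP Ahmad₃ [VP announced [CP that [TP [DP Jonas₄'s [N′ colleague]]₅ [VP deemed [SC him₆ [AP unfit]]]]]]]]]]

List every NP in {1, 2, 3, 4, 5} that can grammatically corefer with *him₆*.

*him* is a pronoun, so Principle B applies: it must be free in its binding domain.
Binding domain of *him₆*: the embedded TP, whose subject is [Jonas₄'s colleague]₅.
*Diego₁* and the pronoun do not c-command one another → neither Principle B nor Principle C is at stake; coindexation permitted.
*[Diego₁'s mentor]₂* c-commands the pronoun but from outside its binding domain, and is not c-commanded by it → coindexation permitted.
*Ahmad₃* c-commands the pronoun but from outside its binding domain, and is not c-commanded by it → coindexation permitted.
*Jonas₄* and the pronoun do not c-command one another → neither Principle B nor Principle C is at stake; coindexation permitted.
*[Jonas₄'s colleague]₅* c-commands the pronoun within its binding domain → coindexation would violate Principle B.

{1, 2, 3, 4}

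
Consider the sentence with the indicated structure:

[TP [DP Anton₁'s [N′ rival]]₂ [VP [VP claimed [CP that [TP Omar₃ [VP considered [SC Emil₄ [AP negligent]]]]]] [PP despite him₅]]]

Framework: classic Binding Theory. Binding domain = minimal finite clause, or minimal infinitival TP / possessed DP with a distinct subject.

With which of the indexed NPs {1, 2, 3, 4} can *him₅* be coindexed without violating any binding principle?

{1, 3, 4}

*him* is a pronoun, so Principle B applies: it must be free in its binding domain.
Binding domain of *him₅*: the matrix TP, whose subject is [Anton₁'s rival]₂.
*Anton₁* and the pronoun do not c-command one another → neither Principle B nor Principle C is at stake; coindexation permitted.
*[Anton₁'s rival]₂* c-commands the pronoun within its binding domain → coindexation would violate Principle B.
*Omar₃* and the pronoun do not c-command one another → neither Principle B nor Principle C is at stake; coindexation permitted.
*Emil₄* and the pronoun do not c-command one another → neither Principle B nor Principle C is at stake; coindexation permitted.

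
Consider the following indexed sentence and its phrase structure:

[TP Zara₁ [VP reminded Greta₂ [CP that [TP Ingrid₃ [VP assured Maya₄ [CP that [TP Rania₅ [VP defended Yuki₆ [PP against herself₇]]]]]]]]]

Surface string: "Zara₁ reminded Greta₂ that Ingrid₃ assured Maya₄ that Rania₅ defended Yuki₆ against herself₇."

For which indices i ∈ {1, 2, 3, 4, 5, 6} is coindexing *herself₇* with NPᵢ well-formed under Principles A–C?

{5, 6}

*herself* is an anaphor, so Principle A applies: it must be bound in its binding domain.
Binding domain of *herself₇*: the embedded TP, whose subject is Rania₅.
*Zara₁* c-commands the anaphor but is outside its binding domain → cannot satisfy Principle A.
*Greta₂* c-commands the anaphor but is outside its binding domain → cannot satisfy Principle A.
*Ingrid₃* c-commands the anaphor but is outside its binding domain → cannot satisfy Principle A.
*Maya₄* c-commands the anaphor but is outside its binding domain → cannot satisfy Principle A.
*Rania₅* c-commands the anaphor within its binding domain → licit binder.
*Yuki₆* c-commands the anaphor within its binding domain → licit binder.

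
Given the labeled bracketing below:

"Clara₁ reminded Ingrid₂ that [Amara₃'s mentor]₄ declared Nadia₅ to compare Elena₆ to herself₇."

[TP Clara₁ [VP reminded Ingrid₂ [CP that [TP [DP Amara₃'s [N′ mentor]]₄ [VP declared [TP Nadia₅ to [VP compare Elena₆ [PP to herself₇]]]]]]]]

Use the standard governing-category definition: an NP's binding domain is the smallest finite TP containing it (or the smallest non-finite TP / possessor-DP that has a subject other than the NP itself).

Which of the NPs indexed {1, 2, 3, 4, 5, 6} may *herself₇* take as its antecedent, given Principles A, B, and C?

{5, 6}

*herself* is an anaphor, so Principle A applies: it must be bound in its binding domain.
Binding domain of *herself₇*: the embedded TP, whose subject is Nadia₅.
*Clara₁* c-commands the anaphor but is outside its binding domain → cannot satisfy Principle A.
*Ingrid₂* c-commands the anaphor but is outside its binding domain → cannot satisfy Principle A.
*Amara₃* does not c-command the anaphor → cannot bind it.
*[Amara₃'s mentor]₄* c-commands the anaphor but is outside its binding domain → cannot satisfy Principle A.
*Nadia₅* c-commands the anaphor within its binding domain → licit binder.
*Elena₆* c-commands the anaphor within its binding domain → licit binder.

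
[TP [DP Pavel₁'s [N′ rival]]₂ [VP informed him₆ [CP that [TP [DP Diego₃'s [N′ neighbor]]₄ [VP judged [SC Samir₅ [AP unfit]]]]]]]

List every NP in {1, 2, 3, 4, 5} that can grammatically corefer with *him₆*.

{1}

*him* is a pronoun, so Principle B applies: it must be free in its binding domain.
Binding domain of *him₆*: the matrix TP, whose subject is [Pavel₁'s rival]₂.
*Pavel₁* and the pronoun do not c-command one another → neither Principle B nor Principle C is at stake; coindexation permitted.
*[Pavel₁'s rival]₂* c-commands the pronoun within its binding domain → coindexation would violate Principle B.
*Diego₃*: the pronoun c-commands this R-expression → coindexation would violate Principle C on *Diego₃*.
*[Diego₃'s neighbor]₄*: the pronoun c-commands this R-expression → coindexation would violate Principle C on *[Diego₃'s neighbor]₄*.
*Samir₅*: the pronoun c-commands this R-expression → coindexation would violate Principle C on *Samir₅*.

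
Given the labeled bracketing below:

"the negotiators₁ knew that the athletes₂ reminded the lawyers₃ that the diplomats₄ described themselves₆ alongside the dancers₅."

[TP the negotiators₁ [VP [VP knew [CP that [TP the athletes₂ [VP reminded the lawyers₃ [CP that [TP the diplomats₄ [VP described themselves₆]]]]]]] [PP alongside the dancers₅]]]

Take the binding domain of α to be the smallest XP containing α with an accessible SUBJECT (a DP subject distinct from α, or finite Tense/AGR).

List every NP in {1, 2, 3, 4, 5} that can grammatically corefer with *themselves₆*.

*themselves* is an anaphor, so Principle A applies: it must be bound in its binding domain.
Binding domain of *themselves₆*: the embedded TP, whose subject is the diplomats₄.
*the negotiators₁* c-commands the anaphor but is outside its binding domain → cannot satisfy Principle A.
*the athletes₂* c-commands the anaphor but is outside its binding domain → cannot satisfy Principle A.
*the lawyers₃* c-commands the anaphor but is outside its binding domain → cannot satisfy Principle A.
*the diplomats₄* c-commands the anaphor within its binding domain → licit binder.
*the dancers₅* does not c-command the anaphor → cannot bind it.

{4}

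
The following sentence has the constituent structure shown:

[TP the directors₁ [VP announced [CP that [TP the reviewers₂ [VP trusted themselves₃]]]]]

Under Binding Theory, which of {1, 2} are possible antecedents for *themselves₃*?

*themselves* is an anaphor, so Principle A applies: it must be bound in its binding domain.
Binding domain of *themselves₃*: the embedded TP, whose subject is the reviewers₂.
*the directors₁* c-commands the anaphor but is outside its binding domain → cannot satisfy Principle A.
*the reviewers₂* c-commands the anaphor within its binding domain → licit binder.

{2}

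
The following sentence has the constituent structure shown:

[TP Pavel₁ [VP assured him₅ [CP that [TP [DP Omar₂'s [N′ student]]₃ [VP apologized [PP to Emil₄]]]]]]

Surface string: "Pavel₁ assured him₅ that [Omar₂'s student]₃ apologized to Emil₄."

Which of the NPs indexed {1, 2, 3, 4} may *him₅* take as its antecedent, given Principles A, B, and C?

none

*him* is a pronoun, so Principle B applies: it must be free in its binding domain.
Binding domain of *him₅*: the matrix TP, whose subject is Pavel₁.
*Pavel₁* c-commands the pronoun within its binding domain → coindexation would violate Principle B.
*Omar₂*: the pronoun c-commands this R-expression → coindexation would violate Principle C on *Omar₂*.
*[Omar₂'s student]₃*: the pronoun c-commands this R-expression → coindexation would violate Principle C on *[Omar₂'s student]₃*.
*Emil₄*: the pronoun c-commands this R-expression → coindexation would violate Principle C on *Emil₄*.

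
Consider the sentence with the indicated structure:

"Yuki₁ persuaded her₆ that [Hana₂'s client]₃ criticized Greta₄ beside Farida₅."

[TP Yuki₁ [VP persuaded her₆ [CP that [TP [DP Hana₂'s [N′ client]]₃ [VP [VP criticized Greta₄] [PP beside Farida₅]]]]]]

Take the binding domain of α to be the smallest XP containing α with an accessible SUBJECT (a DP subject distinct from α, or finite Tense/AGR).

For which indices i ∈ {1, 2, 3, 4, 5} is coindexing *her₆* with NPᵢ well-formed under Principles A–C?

none

*her* is a pronoun, so Principle B applies: it must be free in its binding domain.
Binding domain of *her₆*: the matrix TP, whose subject is Yuki₁.
*Yuki₁* c-commands the pronoun within its binding domain → coindexation would violate Principle B.
*Hana₂*: the pronoun c-commands this R-expression → coindexation would violate Principle C on *Hana₂*.
*[Hana₂'s client]₃*: the pronoun c-commands this R-expression → coindexation would violate Principle C on *[Hana₂'s client]₃*.
*Greta₄*: the pronoun c-commands this R-expression → coindexation would violate Principle C on *Greta₄*.
*Farida₅*: the pronoun c-commands this R-expression → coindexation would violate Principle C on *Farida₅*.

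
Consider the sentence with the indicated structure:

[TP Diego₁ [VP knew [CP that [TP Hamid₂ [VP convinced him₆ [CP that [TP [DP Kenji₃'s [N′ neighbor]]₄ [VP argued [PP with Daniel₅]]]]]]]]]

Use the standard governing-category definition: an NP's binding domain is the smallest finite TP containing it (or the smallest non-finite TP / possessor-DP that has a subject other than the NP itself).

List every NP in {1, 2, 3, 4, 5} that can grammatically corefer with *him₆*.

*him* is a pronoun, so Principle B applies: it must be free in its binding domain.
Binding domain of *him₆*: the embedded TP, whose subject is Hamid₂.
*Diego₁* c-commands the pronoun but from outside its binding domain, and is not c-commanded by it → coindexation permitted.
*Hamid₂* c-commands the pronoun within its binding domain → coindexation would violate Principle B.
*Kenji₃*: the pronoun c-commands this R-expression → coindexation would violate Principle C on *Kenji₃*.
*[Kenji₃'s neighbor]₄*: the pronoun c-commands this R-expression → coindexation would violate Principle C on *[Kenji₃'s neighbor]₄*.
*Daniel₅*: the pronoun c-commands this R-expression → coindexation would violate Principle C on *Daniel₅*.

{1}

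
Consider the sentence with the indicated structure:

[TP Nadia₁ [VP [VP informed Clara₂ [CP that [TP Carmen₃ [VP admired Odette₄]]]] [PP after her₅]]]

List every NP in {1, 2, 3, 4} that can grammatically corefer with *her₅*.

*her* is a pronoun, so Principle B applies: it must be free in its binding domain.
Binding domain of *her₅*: the matrix TP, whose subject is Nadia₁.
*Nadia₁* c-commands the pronoun within its binding domain → coindexation would violate Principle B.
*Clara₂* and the pronoun do not c-command one another → neither Principle B nor Principle C is at stake; coindexation permitted.
*Carmen₃* and the pronoun do not c-command one another → neither Principle B nor Principle C is at stake; coindexation permitted.
*Odette₄* and the pronoun do not c-command one another → neither Principle B nor Principle C is at stake; coindexation permitted.

{2, 3, 4}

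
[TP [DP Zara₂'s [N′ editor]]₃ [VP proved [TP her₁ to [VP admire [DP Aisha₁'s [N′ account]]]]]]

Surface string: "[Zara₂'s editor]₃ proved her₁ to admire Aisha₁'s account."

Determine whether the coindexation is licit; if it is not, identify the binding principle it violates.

Principle C

The two coindexed NPs are *her₁* and *Aisha₁*.
*Aisha₁* is an R-expression. Principle C requires it to be free everywhere.
*her₁* c-commands it and carries the same index.
The R-expression is bound → Principle C violation.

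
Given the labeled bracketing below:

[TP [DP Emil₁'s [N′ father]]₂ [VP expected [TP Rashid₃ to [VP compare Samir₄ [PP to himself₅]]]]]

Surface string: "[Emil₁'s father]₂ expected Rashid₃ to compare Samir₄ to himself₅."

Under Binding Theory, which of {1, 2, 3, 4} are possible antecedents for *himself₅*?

{3, 4}

*himself* is an anaphor, so Principle A applies: it must be bound in its binding domain.
Binding domain of *himself₅*: the embedded TP, whose subject is Rashid₃.
*Emil₁* does not c-command the anaphor → cannot bind it.
*[Emil₁'s father]₂* c-commands the anaphor but is outside its binding domain → cannot satisfy Principle A.
*Rashid₃* c-commands the anaphor within its binding domain → licit binder.
*Samir₄* c-commands the anaphor within its binding domain → licit binder.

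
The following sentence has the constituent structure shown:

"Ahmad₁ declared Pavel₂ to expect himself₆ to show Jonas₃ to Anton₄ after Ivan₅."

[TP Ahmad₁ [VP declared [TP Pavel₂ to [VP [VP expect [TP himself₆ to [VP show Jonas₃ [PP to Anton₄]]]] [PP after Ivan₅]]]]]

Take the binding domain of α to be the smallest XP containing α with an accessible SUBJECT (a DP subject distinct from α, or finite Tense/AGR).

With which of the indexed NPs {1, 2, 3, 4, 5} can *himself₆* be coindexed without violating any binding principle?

{2}

*himself* is an anaphor, so Principle A applies: it must be bound in its binding domain.
Binding domain of *himself₆*: the embedded TP, whose subject is Pavel₂.
*Ahmad₁* c-commands the anaphor but is outside its binding domain → cannot satisfy Principle A.
*Pavel₂* c-commands the anaphor within its binding domain → licit binder.
*Jonas₃* does not c-command the anaphor → cannot bind it.
*Anton₄* does not c-command the anaphor → cannot bind it.
*Ivan₅* does not c-command the anaphor → cannot bind it.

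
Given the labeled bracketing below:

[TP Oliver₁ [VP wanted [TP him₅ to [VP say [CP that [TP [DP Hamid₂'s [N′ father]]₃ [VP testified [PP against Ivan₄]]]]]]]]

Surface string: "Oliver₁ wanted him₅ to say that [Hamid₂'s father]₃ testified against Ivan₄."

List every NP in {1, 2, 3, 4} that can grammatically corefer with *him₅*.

*him* is a pronoun, so Principle B applies: it must be free in its binding domain.
Binding domain of *him₅*: the matrix TP, whose subject is Oliver₁.
*Oliver₁* c-commands the pronoun within its binding domain → coindexation would violate Principle B.
*Hamid₂*: the pronoun c-commands this R-expression → coindexation would violate Principle C on *Hamid₂*.
*[Hamid₂'s father]₃*: the pronoun c-commands this R-expression → coindexation would violate Principle C on *[Hamid₂'s father]₃*.
*Ivan₄*: the pronoun c-commands this R-expression → coindexation would violate Principle C on *Ivan₄*.

none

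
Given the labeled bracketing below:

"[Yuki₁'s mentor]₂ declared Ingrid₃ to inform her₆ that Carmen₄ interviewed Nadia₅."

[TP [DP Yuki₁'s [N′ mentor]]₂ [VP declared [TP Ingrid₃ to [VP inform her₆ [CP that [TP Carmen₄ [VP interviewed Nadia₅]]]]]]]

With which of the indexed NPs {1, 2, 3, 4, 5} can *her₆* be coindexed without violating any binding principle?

{1, 2}

*her* is a pronoun, so Principle B applies: it must be free in its binding domain.
Binding domain of *her₆*: the embedded TP, whose subject is Ingrid₃.
*Yuki₁* and the pronoun do not c-command one another → neither Principle B nor Principle C is at stake; coindexation permitted.
*[Yuki₁'s mentor]₂* c-commands the pronoun but from outside its binding domain, and is not c-commanded by it → coindexation permitted.
*Ingrid₃* c-commands the pronoun within its binding domain → coindexation would violate Principle B.
*Carmen₄*: the pronoun c-commands this R-expression → coindexation would violate Principle C on *Carmen₄*.
*Nadia₅*: the pronoun c-commands this R-expression → coindexation would violate Principle C on *Nadia₅*.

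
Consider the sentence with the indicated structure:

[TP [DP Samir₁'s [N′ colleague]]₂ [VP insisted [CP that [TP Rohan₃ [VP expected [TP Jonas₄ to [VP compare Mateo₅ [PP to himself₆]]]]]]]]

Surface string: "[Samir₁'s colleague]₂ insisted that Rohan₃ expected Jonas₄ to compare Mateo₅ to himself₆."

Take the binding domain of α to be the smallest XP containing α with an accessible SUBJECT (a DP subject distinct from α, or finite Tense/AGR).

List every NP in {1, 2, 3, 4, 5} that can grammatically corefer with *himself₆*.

*himself* is an anaphor, so Principle A applies: it must be bound in its binding domain.
Binding domain of *himself₆*: the embedded TP, whose subject is Jonas₄.
*Samir₁* does not c-command the anaphor → cannot bind it.
*[Samir₁'s colleague]₂* c-commands the anaphor but is outside its binding domain → cannot satisfy Principle A.
*Rohan₃* c-commands the anaphor but is outside its binding domain → cannot satisfy Principle A.
*Jonas₄* c-commands the anaphor within its binding domain → licit binder.
*Mateo₅* c-commands the anaphor within its binding domain → licit binder.

{4, 5}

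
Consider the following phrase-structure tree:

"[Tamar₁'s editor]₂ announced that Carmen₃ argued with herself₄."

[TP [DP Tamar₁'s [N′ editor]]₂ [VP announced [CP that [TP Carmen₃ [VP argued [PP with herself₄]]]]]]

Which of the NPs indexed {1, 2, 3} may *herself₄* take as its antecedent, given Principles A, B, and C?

{3}

*herself* is an anaphor, so Principle A applies: it must be bound in its binding domain.
Binding domain of *herself₄*: the embedded TP, whose subject is Carmen₃.
*Tamar₁* does not c-command the anaphor → cannot bind it.
*[Tamar₁'s editor]₂* c-commands the anaphor but is outside its binding domain → cannot satisfy Principle A.
*Carmen₃* c-commands the anaphor within its binding domain → licit binder.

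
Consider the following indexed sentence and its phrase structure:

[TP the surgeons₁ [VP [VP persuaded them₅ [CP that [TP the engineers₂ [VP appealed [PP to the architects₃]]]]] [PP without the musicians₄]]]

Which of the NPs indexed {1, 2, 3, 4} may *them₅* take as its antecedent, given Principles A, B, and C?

*them* is a pronoun, so Principle B applies: it must be free in its binding domain.
Binding domain of *them₅*: the matrix TP, whose subject is the surgeons₁.
*the surgeons₁* c-commands the pronoun within its binding domain → coindexation would violate Principle B.
*the engineers₂*: the pronoun c-commands this R-expression → coindexation would violate Principle C on *the engineers₂*.
*the architects₃*: the pronoun c-commands this R-expression → coindexation would violate Principle C on *the architects₃*.
*the musicians₄* and the pronoun do not c-command one another → neither Principle B nor Principle C is at stake; coindexation permitted.

{4}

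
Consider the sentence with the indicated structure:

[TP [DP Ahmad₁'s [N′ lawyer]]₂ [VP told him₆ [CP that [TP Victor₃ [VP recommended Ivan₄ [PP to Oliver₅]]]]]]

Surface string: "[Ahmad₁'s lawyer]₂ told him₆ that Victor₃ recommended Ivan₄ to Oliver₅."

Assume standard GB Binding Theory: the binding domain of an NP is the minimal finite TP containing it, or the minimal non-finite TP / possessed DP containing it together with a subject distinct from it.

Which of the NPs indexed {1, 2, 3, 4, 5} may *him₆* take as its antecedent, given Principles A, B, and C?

{1}

*him* is a pronoun, so Principle B applies: it must be free in its binding domain.
Binding domain of *him₆*: the matrix TP, whose subject is [Ahmad₁'s lawyer]₂.
*Ahmad₁* and the pronoun do not c-command one another → neither Principle B nor Principle C is at stake; coindexation permitted.
*[Ahmad₁'s lawyer]₂* c-commands the pronoun within its binding domain → coindexation would violate Principle B.
*Victor₃*: the pronoun c-commands this R-expression → coindexation would violate Principle C on *Victor₃*.
*Ivan₄*: the pronoun c-commands this R-expression → coindexation would violate Principle C on *Ivan₄*.
*Oliver₅*: the pronoun c-commands this R-expression → coindexation would violate Principle C on *Oliver₅*.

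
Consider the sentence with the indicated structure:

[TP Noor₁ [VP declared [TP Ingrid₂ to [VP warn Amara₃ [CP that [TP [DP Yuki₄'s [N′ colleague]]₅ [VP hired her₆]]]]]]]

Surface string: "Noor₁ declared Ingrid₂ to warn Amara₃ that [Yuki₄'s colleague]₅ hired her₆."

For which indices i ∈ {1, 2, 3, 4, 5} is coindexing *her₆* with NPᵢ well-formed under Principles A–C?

*her* is a pronoun, so Principle B applies: it must be free in its binding domain.
Binding domain of *her₆*: the embedded TP, whose subject is [Yuki₄'s colleague]₅.
*Noor₁* c-commands the pronoun but from outside its binding domain, and is not c-commanded by it → coindexation permitted.
*Ingrid₂* c-commands the pronoun but from outside its binding domain, and is not c-commanded by it → coindexation permitted.
*Amara₃* c-commands the pronoun but from outside its binding domain, and is not c-commanded by it → coindexation permitted.
*Yuki₄* and the pronoun do not c-command one another → neither Principle B nor Principle C is at stake; coindexation permitted.
*[Yuki₄'s colleague]₅* c-commands the pronoun within its binding domain → coindexation would violate Principle B.

{1, 2, 3, 4}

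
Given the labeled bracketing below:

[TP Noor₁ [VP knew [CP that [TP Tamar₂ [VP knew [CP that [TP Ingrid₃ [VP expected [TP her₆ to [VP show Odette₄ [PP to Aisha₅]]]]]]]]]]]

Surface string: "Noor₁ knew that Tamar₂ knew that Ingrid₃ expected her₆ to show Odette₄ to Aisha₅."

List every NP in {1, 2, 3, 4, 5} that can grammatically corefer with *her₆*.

*her* is a pronoun, so Principle B applies: it must be free in its binding domain.
Binding domain of *her₆*: the embedded TP, whose subject is Ingrid₃.
*Noor₁* c-commands the pronoun but from outside its binding domain, and is not c-commanded by it → coindexation permitted.
*Tamar₂* c-commands the pronoun but from outside its binding domain, and is not c-commanded by it → coindexation permitted.
*Ingrid₃* c-commands the pronoun within its binding domain → coindexation would violate Principle B.
*Odette₄*: the pronoun c-commands this R-expression → coindexation would violate Principle C on *Odette₄*.
*Aisha₅*: the pronoun c-commands this R-expression → coindexation would violate Principle C on *Aisha₅*.

{1, 2}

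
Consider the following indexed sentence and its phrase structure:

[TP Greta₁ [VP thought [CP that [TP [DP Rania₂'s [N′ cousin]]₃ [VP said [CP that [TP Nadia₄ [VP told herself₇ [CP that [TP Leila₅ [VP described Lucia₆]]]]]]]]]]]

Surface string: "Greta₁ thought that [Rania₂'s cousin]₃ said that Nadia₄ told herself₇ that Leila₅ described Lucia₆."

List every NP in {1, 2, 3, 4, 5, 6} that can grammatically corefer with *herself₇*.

*herself* is an anaphor, so Principle A applies: it must be bound in its binding domain.
Binding domain of *herself₇*: the embedded TP, whose subject is Nadia₄.
*Greta₁* c-commands the anaphor but is outside its binding domain → cannot satisfy Principle A.
*Rania₂* does not c-command the anaphor → cannot bind it.
*[Rania₂'s cousin]₃* c-commands the anaphor but is outside its binding domain → cannot satisfy Principle A.
*Nadia₄* c-commands the anaphor within its binding domain → licit binder.
*Leila₅* does not c-command the anaphor → cannot bind it.
*Lucia₆* does not c-command the anaphor → cannot bind it.

{4}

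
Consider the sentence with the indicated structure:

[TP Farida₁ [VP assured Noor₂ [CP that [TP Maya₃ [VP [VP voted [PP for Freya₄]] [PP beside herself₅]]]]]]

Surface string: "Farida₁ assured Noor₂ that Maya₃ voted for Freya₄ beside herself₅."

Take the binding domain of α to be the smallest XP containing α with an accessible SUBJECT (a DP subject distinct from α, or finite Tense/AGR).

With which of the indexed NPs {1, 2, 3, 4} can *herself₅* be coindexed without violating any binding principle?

{3}

*herself* is an anaphor, so Principle A applies: it must be bound in its binding domain.
Binding domain of *herself₅*: the embedded TP, whose subject is Maya₃.
*Farida₁* c-commands the anaphor but is outside its binding domain → cannot satisfy Principle A.
*Noor₂* c-commands the anaphor but is outside its binding domain → cannot satisfy Principle A.
*Maya₃* c-commands the anaphor within its binding domain → licit binder.
*Freya₄* does not c-command the anaphor → cannot bind it.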